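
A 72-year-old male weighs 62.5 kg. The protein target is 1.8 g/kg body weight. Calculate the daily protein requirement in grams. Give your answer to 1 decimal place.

Protein = 1.8 g/kg × 62.5 kg = 112.5 g/day.

112.5 g/day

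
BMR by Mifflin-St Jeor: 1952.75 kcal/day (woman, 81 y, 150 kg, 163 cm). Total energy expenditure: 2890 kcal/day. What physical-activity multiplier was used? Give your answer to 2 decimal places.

Activity factor = TEE ÷ BMR = 2890 ÷ 1952.75 = 1.48.

1.48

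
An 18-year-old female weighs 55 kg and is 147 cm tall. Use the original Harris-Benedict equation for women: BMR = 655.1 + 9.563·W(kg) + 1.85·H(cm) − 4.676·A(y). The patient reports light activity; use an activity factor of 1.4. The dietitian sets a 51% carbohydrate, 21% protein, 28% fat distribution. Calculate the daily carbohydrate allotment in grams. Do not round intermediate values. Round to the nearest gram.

Harris-Benedict: BMR = 655.1 + 9.563(55) + 1.85(147) − 4.676(18) = 1368.847 kcal/day.
TEE = 1368.847 × 1.4 = 1916.3858 kcal/day.
Carbohydrate energy = 51% × 1916.3858 = 977.3568 kcal.
Carbohydrate = 977.3568 ÷ 4 kcal/g = 244.3392 g.

244 g/day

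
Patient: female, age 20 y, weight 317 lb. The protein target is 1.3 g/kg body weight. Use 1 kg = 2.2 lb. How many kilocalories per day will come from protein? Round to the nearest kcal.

Weight in kg = 317 ÷ 2.2 = 144.0909 kg.
Protein = 1.3 g/kg × 144.0909 kg = 187.3182 g/day.
Protein energy = 187.3182 g × 4 kcal/g = 749.2727 kcal/day.

749 kcal/day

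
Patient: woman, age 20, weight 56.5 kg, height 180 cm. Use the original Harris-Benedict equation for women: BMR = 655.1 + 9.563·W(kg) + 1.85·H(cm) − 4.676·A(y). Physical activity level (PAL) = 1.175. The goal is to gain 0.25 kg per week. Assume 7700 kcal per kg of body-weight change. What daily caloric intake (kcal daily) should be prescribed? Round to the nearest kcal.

Harris-Benedict: BMR = 655.1 + 9.563(56.5) + 1.85(180) − 4.676(20) = 1434.8895 kcal/day.
TEE = 1434.8895 × 1.175 = 1685.9952 kcal/day.
Required daily surplus = 0.25 × 7700 ÷ 7 = 275 kcal/day.
Target intake = 1685.9952 + 275 = 1960.9952 kcal/day.

1961 kcal daily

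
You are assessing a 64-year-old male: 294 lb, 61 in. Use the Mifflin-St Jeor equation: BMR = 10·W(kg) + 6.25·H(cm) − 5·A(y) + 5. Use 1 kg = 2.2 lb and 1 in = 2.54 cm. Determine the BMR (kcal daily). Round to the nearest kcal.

Convert to metric: weight = 294 ÷ 2.2 = 133.6364 kg; height = 61 × 2.54 = 154.94 cm.
Mifflin-St Jeor (male): BMR = 10(133.6364) + 6.25(154.94) − 5(64) + 5 = 1336.3636 + 968.375 − 320 + 5 = 1989.7386 kcal/day.

1990 kcal daily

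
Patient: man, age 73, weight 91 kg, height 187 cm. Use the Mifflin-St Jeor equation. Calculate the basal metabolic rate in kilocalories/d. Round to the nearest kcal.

Mifflin-St Jeor (male): BMR = 10(91) + 6.25(187) − 5(73) + 5 = 910 + 1168.75 − 365 + 5 = 1718.75 kcal/day.

1719 kilocalories/d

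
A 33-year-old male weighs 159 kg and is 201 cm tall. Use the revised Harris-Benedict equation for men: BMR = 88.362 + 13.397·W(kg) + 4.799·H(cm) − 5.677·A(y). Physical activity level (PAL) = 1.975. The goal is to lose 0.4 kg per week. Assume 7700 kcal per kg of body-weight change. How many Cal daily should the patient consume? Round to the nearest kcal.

Harris-Benedict: BMR = 88.362 + 13.397(159) + 4.799(201) − 5.677(33) = 2995.743 kcal/day.
TEE = 2995.743 × 1.975 = 5916.5924 kcal/day.
Required daily deficit = 0.4 × 7700 ÷ 7 = 440 kcal/day.
Target intake = 5916.5924 − 440 = 5476.5924 kcal/day.

5477 Cal daily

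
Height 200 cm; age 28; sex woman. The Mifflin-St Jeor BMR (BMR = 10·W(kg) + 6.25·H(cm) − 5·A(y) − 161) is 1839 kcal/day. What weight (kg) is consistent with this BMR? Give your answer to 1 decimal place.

1839 = 10·W + 6.25(200) − 5(28) − 161
10·W = 1839 − 949 = 890, so W = 89 kg.

89.0 kg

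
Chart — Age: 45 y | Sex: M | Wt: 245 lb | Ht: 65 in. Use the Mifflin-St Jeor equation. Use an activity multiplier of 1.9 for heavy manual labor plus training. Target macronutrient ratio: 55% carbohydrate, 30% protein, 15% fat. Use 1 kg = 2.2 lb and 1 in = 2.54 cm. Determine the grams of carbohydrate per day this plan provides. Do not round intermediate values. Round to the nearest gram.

503 g/day

Convert to metric: weight = 245 ÷ 2.2 = 111.3636 kg; height = 65 × 2.54 = 165.1 cm.
Mifflin-St Jeor (male): BMR = 10(111.3636) + 6.25(165.1) − 5(45) + 5 = 1113.6364 + 1031.875 − 225 + 5 = 1925.5114 kcal/day.
TEE = 1925.5114 × 1.9 = 3658.4716 kcal/day.
Carbohydrate energy = 55% × 3658.4716 = 2012.1594 kcal.
Carbohydrate = 2012.1594 ÷ 4 kcal/g = 503.0398 g.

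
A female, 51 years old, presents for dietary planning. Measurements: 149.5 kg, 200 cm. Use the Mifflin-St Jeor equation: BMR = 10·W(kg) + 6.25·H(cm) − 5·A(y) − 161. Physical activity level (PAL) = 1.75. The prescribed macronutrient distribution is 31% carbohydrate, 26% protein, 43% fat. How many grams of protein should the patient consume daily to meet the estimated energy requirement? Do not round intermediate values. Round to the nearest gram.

Mifflin-St Jeor (female): BMR = 10(149.5) + 6.25(200) − 5(51) − 161 = 1495 + 1250 − 255 − 161 = 2329 kcal/day.
TEE = 2329 × 1.75 = 4075.75 kcal/day.
Protein energy = 26% × 4075.75 = 1059.695 kcal.
Protein = 1059.695 ÷ 4 kcal/g = 264.9238 g.

265 g/day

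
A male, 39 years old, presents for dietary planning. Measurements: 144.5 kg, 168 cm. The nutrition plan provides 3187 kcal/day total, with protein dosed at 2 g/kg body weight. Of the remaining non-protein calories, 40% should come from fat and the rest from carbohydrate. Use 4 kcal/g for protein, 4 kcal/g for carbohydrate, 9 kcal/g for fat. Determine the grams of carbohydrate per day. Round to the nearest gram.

305 g/day

Protein = 2 × 144.5 = 289 g → 289 × 4 = 1156 kcal.
Non-protein calories = 3187 − 1156 = 2031 kcal.
Fat: 40% × 2031 = 812.4 kcal; carbohydrate: 1218.6 kcal.
Carbohydrate: 1218.6 kcal ÷ 4 kcal/g = 304.65 g.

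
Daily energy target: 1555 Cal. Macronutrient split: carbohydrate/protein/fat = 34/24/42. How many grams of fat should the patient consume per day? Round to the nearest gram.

73 g/day

Fat energy = 42% × 1555 = 653.1 kcal.
At 9 kcal/g: 653.1 ÷ 9 = 72.5667 g.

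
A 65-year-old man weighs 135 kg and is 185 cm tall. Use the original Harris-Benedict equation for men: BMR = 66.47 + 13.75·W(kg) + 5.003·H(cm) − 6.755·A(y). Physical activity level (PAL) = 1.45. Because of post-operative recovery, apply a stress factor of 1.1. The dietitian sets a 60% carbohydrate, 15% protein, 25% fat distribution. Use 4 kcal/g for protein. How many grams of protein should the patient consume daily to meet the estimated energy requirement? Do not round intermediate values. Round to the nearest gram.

144 g/day

Harris-Benedict: BMR = 66.47 + 13.75(135) + 5.003(185) − 6.755(65) = 2409.2 kcal/day.
TEE = 2409.2 × 1.45 = 3493.34 kcal/day.
With stress factor 1.1: 3493.34 × 1.1 = 3842.674 kcal/day.
Protein energy = 15% × 3842.674 = 576.4011 kcal.
Protein = 576.4011 ÷ 4 kcal/g = 144.1003 g.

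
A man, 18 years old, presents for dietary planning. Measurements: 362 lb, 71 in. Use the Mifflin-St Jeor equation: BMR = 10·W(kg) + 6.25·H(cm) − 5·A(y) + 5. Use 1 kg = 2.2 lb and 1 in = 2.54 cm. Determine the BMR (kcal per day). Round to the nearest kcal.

2688 kcal per day

Convert to metric: weight = 362 ÷ 2.2 = 164.5455 kg; height = 71 × 2.54 = 180.34 cm.
Mifflin-St Jeor (male): BMR = 10(164.5455) + 6.25(180.34) − 5(18) + 5 = 1645.4545 + 1127.125 − 90 + 5 = 2687.5795 kcal/day.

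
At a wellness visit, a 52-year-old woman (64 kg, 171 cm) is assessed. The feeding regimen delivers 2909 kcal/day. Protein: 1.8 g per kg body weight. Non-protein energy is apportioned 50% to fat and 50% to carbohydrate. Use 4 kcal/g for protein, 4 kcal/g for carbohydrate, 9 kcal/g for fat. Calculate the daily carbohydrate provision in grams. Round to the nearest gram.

306 g/day

Protein = 1.8 × 64 = 115.2 g → 115.2 × 4 = 460.8 kcal.
Non-protein calories = 2909 − 460.8 = 2448.2 kcal.
Fat: 50% × 2448.2 = 1224.1 kcal; carbohydrate: 1224.1 kcal.
Carbohydrate: 1224.1 kcal ÷ 4 kcal/g = 306.025 g.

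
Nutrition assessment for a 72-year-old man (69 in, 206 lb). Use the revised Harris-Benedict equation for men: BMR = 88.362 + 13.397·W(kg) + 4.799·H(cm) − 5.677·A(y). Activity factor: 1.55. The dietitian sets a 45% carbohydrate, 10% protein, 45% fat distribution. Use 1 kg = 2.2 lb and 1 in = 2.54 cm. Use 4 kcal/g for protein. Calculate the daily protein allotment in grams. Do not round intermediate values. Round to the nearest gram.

Convert to metric: weight = 206 ÷ 2.2 = 93.6364 kg; height = 69 × 2.54 = 175.26 cm.
Harris-Benedict: BMR = 88.362 + 13.397(93.6364) + 4.799(175.26) − 5.677(72) = 1775.1371 kcal/day.
TEE = 1775.1371 × 1.55 = 2751.4625 kcal/day.
Protein energy = 10% × 2751.4625 = 275.1463 kcal.
Protein = 275.1463 ÷ 4 kcal/g = 68.7866 g.

69 g/day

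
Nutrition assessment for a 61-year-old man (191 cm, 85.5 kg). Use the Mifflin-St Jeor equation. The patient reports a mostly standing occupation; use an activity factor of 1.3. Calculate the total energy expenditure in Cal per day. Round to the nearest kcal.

Mifflin-St Jeor (male): BMR = 10(85.5) + 6.25(191) − 5(61) + 5 = 855 + 1193.75 − 305 + 5 = 1748.75 kcal/day.
TEE = BMR × activity factor = 1748.75 × 1.3 = 2273.375 kcal/day.

2273 Cal per day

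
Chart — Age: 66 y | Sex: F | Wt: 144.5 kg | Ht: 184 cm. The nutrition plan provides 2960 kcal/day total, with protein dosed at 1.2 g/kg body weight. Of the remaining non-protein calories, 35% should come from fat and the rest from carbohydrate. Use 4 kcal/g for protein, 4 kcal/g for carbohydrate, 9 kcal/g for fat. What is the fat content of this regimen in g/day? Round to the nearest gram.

88 g/day

Protein = 1.2 × 144.5 = 173.4 g → 173.4 × 4 = 693.6 kcal.
Non-protein calories = 2960 − 693.6 = 2266.4 kcal.
Fat: 35% × 2266.4 = 793.24 kcal; carbohydrate: 1473.16 kcal.
Fat: 793.24 kcal ÷ 9 kcal/g = 88.1378 g.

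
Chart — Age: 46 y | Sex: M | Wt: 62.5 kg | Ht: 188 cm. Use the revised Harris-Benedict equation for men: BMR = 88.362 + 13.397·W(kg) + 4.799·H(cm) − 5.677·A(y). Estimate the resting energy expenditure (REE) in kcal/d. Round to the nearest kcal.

1567 kcal/d

Harris-Benedict: BMR = 88.362 + 13.397(62.5) + 4.799(188) − 5.677(46) = 1566.7445 kcal/day.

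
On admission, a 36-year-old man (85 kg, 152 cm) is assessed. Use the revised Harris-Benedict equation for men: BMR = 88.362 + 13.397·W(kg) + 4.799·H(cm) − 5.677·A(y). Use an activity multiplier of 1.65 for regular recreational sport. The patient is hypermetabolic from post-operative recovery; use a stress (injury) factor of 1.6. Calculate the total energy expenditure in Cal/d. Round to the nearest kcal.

4626 Cal/d

Harris-Benedict: BMR = 88.362 + 13.397(85) + 4.799(152) − 5.677(36) = 1752.183 kcal/day.
TEE = BMR × activity factor = 1752.183 × 1.65 = 2891.102 kcal/day.
Apply stress factor: 2891.102 × 1.6 = 4625.7631 kcal/day.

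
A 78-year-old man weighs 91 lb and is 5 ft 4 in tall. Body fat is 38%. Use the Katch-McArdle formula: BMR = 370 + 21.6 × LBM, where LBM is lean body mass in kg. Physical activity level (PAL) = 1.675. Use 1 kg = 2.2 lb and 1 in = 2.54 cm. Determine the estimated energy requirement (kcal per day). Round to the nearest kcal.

Convert to metric: weight = 91 ÷ 2.2 = 41.3636 kg; height = (5×12 + 4) × 2.54 = 64 × 2.54 = 162.56 cm.
LBM = 41.3636 × (1 − 0.38) = 25.6455 kg. Katch-McArdle: BMR = 370 + 21.6 × 25.6455 = 923.9418 kcal/day.
TEE = BMR × activity factor = 923.9418 × 1.675 = 1547.6025 kcal/day.

1548 kcal per day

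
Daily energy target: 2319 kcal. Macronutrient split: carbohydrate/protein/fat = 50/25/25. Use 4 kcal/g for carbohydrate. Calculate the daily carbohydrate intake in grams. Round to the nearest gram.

Carbohydrate energy = 50% × 2319 = 1159.5 kcal.
At 4 kcal/g: 1159.5 ÷ 4 = 289.875 g.

290 g/day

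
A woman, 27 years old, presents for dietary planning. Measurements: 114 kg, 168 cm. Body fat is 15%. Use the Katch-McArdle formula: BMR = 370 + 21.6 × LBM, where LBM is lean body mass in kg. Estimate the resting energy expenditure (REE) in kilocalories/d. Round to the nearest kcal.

2463 kilocalories/d

LBM = 114 × (1 − 0.15) = 96.9 kg. Katch-McArdle: BMR = 370 + 21.6 × 96.9 = 2463.04 kcal/day.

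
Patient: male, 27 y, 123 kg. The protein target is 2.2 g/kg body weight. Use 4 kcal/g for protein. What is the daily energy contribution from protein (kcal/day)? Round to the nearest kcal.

Protein = 2.2 g/kg × 123 kg = 270.6 g/day.
Protein energy = 270.6 g × 4 kcal/g = 1082.4 kcal/day.

1082 kcal/day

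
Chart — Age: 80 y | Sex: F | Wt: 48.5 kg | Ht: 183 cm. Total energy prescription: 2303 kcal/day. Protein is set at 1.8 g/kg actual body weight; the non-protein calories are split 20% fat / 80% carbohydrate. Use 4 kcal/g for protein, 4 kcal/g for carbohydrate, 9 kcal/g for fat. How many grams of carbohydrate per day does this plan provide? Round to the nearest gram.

Protein = 1.8 × 48.5 = 87.3 g → 87.3 × 4 = 349.2 kcal.
Non-protein calories = 2303 − 349.2 = 1953.8 kcal.
Fat: 20% × 1953.8 = 390.76 kcal; carbohydrate: 1563.04 kcal.
Carbohydrate: 1563.04 kcal ÷ 4 kcal/g = 390.76 g.

391 g/day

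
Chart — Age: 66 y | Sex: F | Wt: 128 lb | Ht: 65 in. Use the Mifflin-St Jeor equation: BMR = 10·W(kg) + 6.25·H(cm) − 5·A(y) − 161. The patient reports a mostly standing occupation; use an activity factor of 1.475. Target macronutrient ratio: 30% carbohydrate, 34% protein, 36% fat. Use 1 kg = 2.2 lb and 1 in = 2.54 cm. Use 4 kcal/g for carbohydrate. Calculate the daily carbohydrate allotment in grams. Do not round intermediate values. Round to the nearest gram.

Convert to metric: weight = 128 ÷ 2.2 = 58.1818 kg; height = 65 × 2.54 = 165.1 cm.
Mifflin-St Jeor (female): BMR = 10(58.1818) + 6.25(165.1) − 5(66) − 161 = 581.8182 + 1031.875 − 330 − 161 = 1122.6932 kcal/day.
TEE = 1122.6932 × 1.475 = 1655.9724 kcal/day.
Carbohydrate energy = 30% × 1655.9724 = 496.7917 kcal.
Carbohydrate = 496.7917 ÷ 4 kcal/g = 124.1979 g.

124 g/day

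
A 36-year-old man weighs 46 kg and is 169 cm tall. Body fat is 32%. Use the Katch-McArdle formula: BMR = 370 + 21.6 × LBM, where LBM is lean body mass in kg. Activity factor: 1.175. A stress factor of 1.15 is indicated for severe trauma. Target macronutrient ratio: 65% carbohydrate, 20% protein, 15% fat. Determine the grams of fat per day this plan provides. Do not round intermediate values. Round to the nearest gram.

24 g/day

LBM = 46 × (1 − 0.32) = 31.28 kg. Katch-McArdle: BMR = 370 + 21.6 × 31.28 = 1045.648 kcal/day.
TEE = 1045.648 × 1.175 = 1228.6364 kcal/day.
With stress factor 1.15: 1228.6364 × 1.15 = 1412.9319 kcal/day.
Fat energy = 15% × 1412.9319 = 211.9398 kcal.
Fat = 211.9398 ÷ 9 kcal/g = 23.5489 g.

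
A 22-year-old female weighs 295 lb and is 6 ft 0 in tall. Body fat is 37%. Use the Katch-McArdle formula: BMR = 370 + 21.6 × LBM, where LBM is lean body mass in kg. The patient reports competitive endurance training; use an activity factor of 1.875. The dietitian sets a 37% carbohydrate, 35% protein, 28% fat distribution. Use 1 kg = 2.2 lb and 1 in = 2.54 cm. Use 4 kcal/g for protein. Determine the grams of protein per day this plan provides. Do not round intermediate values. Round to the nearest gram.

Convert to metric: weight = 295 ÷ 2.2 = 134.0909 kg; height = (6×12 + 0) × 2.54 = 72 × 2.54 = 182.88 cm.
LBM = 134.0909 × (1 − 0.37) = 84.4773 kg. Katch-McArdle: BMR = 370 + 21.6 × 84.4773 = 2194.7091 kcal/day.
TEE = 2194.7091 × 1.875 = 4115.0795 kcal/day.
Protein energy = 35% × 4115.0795 = 1440.2778 kcal.
Protein = 1440.2778 ÷ 4 kcal/g = 360.0695 g.

360 g/day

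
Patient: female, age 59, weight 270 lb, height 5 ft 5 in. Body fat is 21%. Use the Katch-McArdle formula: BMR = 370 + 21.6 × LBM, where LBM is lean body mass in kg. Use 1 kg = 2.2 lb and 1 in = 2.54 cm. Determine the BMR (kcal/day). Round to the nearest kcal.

Convert to metric: weight = 270 ÷ 2.2 = 122.7273 kg; height = (5×12 + 5) × 2.54 = 65 × 2.54 = 165.1 cm.
LBM = 122.7273 × (1 − 0.21) = 96.9545 kg. Katch-McArdle: BMR = 370 + 21.6 × 96.9545 = 2464.2182 kcal/day.

2464 kcal/day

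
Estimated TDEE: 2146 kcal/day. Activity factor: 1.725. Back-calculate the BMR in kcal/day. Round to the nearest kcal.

1244 kcal/day

BMR = TEE ÷ activity factor = 2146 ÷ 1.725 = 1244.058 kcal/day.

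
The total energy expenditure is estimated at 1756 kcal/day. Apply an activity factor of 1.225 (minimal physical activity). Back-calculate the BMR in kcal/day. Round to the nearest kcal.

BMR = TEE ÷ activity factor = 1756 ÷ 1.225 = 1433.4694 kcal/day.

1433 kcal/day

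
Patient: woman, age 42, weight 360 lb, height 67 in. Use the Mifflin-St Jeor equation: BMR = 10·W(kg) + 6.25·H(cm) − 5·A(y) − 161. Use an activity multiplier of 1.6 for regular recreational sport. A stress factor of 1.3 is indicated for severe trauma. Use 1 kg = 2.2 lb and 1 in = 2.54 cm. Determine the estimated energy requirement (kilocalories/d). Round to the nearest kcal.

4844 kilocalories/d

Convert to metric: weight = 360 ÷ 2.2 = 163.6364 kg; height = 67 × 2.54 = 170.18 cm.
Mifflin-St Jeor (female): BMR = 10(163.6364) + 6.25(170.18) − 5(42) − 161 = 1636.3636 + 1063.625 − 210 − 161 = 2328.9886 kcal/day.
TEE = BMR × activity factor = 2328.9886 × 1.6 = 3726.3818 kcal/day.
Apply stress factor: 3726.3818 × 1.3 = 4844.2964 kcal/day.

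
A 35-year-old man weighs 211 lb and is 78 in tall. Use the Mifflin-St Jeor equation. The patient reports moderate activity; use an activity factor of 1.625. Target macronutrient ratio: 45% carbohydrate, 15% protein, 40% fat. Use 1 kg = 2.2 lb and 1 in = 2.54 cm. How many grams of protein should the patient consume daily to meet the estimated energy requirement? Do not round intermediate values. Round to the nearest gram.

124 g/day

Convert to metric: weight = 211 ÷ 2.2 = 95.9091 kg; height = 78 × 2.54 = 198.12 cm.
Mifflin-St Jeor (male): BMR = 10(95.9091) + 6.25(198.12) − 5(35) + 5 = 959.0909 + 1238.25 − 175 + 5 = 2027.3409 kcal/day.
TEE = 2027.3409 × 1.625 = 3294.429 kcal/day.
Protein energy = 15% × 3294.429 = 494.1643 kcal.
Protein = 494.1643 ÷ 4 kcal/g = 123.5411 g.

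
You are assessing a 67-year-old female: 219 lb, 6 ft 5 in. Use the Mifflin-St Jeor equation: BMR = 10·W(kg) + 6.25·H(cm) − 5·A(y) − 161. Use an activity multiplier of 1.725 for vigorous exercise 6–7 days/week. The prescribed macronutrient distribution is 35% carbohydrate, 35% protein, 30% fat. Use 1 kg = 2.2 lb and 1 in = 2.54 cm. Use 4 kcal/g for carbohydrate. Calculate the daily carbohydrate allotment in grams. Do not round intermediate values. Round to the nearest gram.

260 g/day

Convert to metric: weight = 219 ÷ 2.2 = 99.5455 kg; height = (6×12 + 5) × 2.54 = 77 × 2.54 = 195.58 cm.
Mifflin-St Jeor (female): BMR = 10(99.5455) + 6.25(195.58) − 5(67) − 161 = 995.4545 + 1222.375 − 335 − 161 = 1721.8295 kcal/day.
TEE = 1721.8295 × 1.725 = 2970.156 kcal/day.
Carbohydrate energy = 35% × 2970.156 = 1039.5546 kcal.
Carbohydrate = 1039.5546 ÷ 4 kcal/g = 259.8886 g.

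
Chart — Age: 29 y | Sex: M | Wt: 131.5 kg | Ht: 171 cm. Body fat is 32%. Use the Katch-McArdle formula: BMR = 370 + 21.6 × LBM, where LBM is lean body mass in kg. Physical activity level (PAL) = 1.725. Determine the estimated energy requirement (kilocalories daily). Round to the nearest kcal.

LBM = 131.5 × (1 − 0.32) = 89.42 kg. Katch-McArdle: BMR = 370 + 21.6 × 89.42 = 2301.472 kcal/day.
TEE = BMR × activity factor = 2301.472 × 1.725 = 3970.0392 kcal/day.

3970 kilocalories daily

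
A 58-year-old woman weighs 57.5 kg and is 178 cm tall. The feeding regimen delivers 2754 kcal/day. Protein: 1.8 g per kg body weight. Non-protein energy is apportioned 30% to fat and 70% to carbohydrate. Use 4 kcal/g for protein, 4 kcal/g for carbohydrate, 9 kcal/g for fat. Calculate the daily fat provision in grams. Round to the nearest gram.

78 g/day

Protein = 1.8 × 57.5 = 103.5 g → 103.5 × 4 = 414 kcal.
Non-protein calories = 2754 − 414 = 2340 kcal.
Fat: 30% × 2340 = 702 kcal; carbohydrate: 1638 kcal.
Fat: 702 kcal ÷ 9 kcal/g = 78 g.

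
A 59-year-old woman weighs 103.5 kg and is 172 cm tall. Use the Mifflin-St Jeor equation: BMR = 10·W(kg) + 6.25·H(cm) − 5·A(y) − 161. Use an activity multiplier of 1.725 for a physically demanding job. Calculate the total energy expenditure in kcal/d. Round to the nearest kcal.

2853 kcal/d

Mifflin-St Jeor (female): BMR = 10(103.5) + 6.25(172) − 5(59) − 161 = 1035 + 1075 − 295 − 161 = 1654 kcal/day.
TEE = BMR × activity factor = 1654 × 1.725 = 2853.15 kcal/day.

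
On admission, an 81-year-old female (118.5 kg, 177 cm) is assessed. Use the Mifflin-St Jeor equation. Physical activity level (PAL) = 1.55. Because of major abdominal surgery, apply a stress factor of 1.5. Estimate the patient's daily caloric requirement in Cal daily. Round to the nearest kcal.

4011 Cal daily

Mifflin-St Jeor (female): BMR = 10(118.5) + 6.25(177) − 5(81) − 161 = 1185 + 1106.25 − 405 − 161 = 1725.25 kcal/day.
TEE = BMR × activity factor = 1725.25 × 1.55 = 2674.1375 kcal/day.
Apply stress factor: 2674.1375 × 1.5 = 4011.2063 kcal/day.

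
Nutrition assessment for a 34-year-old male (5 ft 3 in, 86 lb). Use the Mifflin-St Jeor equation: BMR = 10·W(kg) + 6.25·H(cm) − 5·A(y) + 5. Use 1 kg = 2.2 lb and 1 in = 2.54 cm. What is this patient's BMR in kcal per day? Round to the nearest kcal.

1226 kcal per day

Convert to metric: weight = 86 ÷ 2.2 = 39.0909 kg; height = (5×12 + 3) × 2.54 = 63 × 2.54 = 160.02 cm.
Mifflin-St Jeor (male): BMR = 10(39.0909) + 6.25(160.02) − 5(34) + 5 = 390.9091 + 1000.125 − 170 + 5 = 1226.0341 kcal/day.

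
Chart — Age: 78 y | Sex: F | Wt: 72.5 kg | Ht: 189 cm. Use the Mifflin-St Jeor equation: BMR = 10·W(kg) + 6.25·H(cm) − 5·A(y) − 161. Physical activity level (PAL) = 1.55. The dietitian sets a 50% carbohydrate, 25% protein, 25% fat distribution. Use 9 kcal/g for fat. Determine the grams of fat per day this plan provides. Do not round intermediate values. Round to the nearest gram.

58 g/day

Mifflin-St Jeor (female): BMR = 10(72.5) + 6.25(189) − 5(78) − 161 = 725 + 1181.25 − 390 − 161 = 1355.25 kcal/day.
TEE = 1355.25 × 1.55 = 2100.6375 kcal/day.
Fat energy = 25% × 2100.6375 = 525.1594 kcal.
Fat = 525.1594 ÷ 9 kcal/g = 58.351 g.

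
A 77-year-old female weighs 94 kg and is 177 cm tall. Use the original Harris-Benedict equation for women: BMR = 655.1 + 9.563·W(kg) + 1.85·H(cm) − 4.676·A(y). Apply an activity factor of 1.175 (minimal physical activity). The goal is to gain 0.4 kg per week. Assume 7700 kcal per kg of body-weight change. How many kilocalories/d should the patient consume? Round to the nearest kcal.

2228 kilocalories/d

Harris-Benedict: BMR = 655.1 + 9.563(94) + 1.85(177) − 4.676(77) = 1521.42 kcal/day.
TEE = 1521.42 × 1.175 = 1787.6685 kcal/day.
Required daily surplus = 0.4 × 7700 ÷ 7 = 440 kcal/day.
Target intake = 1787.6685 + 440 = 2227.6685 kcal/day.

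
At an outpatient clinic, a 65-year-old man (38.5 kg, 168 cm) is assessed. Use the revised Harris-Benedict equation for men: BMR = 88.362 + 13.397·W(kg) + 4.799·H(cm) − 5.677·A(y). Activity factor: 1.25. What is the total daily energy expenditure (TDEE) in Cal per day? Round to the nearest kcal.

Harris-Benedict: BMR = 88.362 + 13.397(38.5) + 4.799(168) − 5.677(65) = 1041.3735 kcal/day.
TEE = BMR × activity factor = 1041.3735 × 1.25 = 1301.7169 kcal/day.

1302 Cal per day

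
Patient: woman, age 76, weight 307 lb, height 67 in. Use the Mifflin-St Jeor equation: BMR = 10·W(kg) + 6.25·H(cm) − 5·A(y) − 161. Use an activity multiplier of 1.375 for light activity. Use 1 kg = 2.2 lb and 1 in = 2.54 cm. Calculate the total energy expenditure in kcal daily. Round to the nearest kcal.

Convert to metric: weight = 307 ÷ 2.2 = 139.5455 kg; height = 67 × 2.54 = 170.18 cm.
Mifflin-St Jeor (female): BMR = 10(139.5455) + 6.25(170.18) − 5(76) − 161 = 1395.4545 + 1063.625 − 380 − 161 = 1918.0795 kcal/day.
TEE = BMR × activity factor = 1918.0795 × 1.375 = 2637.3594 kcal/day.

2637 kcal daily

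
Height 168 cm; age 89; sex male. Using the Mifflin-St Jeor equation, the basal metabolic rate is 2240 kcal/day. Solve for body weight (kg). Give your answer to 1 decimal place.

163.0 kg

2240 = 10·W + 6.25(168) − 5(89) + 5
10·W = 2240 − 610 = 1630, so W = 163 kg.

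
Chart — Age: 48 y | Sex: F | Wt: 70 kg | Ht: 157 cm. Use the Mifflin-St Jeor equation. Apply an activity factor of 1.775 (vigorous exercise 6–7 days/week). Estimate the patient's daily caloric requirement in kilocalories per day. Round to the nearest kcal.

Mifflin-St Jeor (female): BMR = 10(70) + 6.25(157) − 5(48) − 161 = 700 + 981.25 − 240 − 161 = 1280.25 kcal/day.
TEE = BMR × activity factor = 1280.25 × 1.775 = 2272.4438 kcal/day.

2272 kilocalories per day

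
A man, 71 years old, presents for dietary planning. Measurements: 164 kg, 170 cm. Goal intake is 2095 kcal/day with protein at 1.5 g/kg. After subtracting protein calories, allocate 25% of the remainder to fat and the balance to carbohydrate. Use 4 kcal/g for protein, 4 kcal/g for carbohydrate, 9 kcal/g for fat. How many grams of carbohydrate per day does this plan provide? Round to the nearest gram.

208 g/day

Protein = 1.5 × 164 = 246 g → 246 × 4 = 984 kcal.
Non-protein calories = 2095 − 984 = 1111 kcal.
Fat: 25% × 1111 = 277.75 kcal; carbohydrate: 833.25 kcal.
Carbohydrate: 833.25 kcal ÷ 4 kcal/g = 208.3125 g.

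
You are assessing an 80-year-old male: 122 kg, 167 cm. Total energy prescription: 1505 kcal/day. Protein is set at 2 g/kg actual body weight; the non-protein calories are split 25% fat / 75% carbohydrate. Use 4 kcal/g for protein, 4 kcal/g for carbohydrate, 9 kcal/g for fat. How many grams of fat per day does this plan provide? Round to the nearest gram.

Protein = 2 × 122 = 244 g → 244 × 4 = 976 kcal.
Non-protein calories = 1505 − 976 = 529 kcal.
Fat: 25% × 529 = 132.25 kcal; carbohydrate: 396.75 kcal.
Fat: 132.25 kcal ÷ 9 kcal/g = 14.6944 g.

15 g/day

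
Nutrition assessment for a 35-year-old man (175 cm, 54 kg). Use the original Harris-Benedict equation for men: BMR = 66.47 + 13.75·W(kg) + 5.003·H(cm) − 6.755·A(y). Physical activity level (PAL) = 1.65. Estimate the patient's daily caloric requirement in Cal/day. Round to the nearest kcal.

Harris-Benedict: BMR = 66.47 + 13.75(54) + 5.003(175) − 6.755(35) = 1448.07 kcal/day.
TEE = BMR × activity factor = 1448.07 × 1.65 = 2389.3155 kcal/day.

2389 Cal/day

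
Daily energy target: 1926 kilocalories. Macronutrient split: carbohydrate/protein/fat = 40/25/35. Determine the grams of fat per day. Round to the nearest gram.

75 g/day

Fat energy = 35% × 1926 = 674.1 kcal.
At 9 kcal/g: 674.1 ÷ 9 = 74.9 g.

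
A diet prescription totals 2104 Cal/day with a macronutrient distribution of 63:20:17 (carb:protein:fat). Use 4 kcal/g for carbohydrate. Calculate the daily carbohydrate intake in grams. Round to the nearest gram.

Carbohydrate energy = 63% × 2104 = 1325.52 kcal.
At 4 kcal/g: 1325.52 ÷ 4 = 331.38 g.

331 g/day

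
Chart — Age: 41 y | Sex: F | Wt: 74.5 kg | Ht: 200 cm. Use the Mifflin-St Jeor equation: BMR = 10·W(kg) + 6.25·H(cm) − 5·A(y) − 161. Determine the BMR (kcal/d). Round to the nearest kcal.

1629 kcal/d

Mifflin-St Jeor (female): BMR = 10(74.5) + 6.25(200) − 5(41) − 161 = 745 + 1250 − 205 − 161 = 1629 kcal/day.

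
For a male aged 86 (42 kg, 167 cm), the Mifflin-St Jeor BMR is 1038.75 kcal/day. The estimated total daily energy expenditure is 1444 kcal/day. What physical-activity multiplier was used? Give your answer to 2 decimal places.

1.39

Activity factor = TEE ÷ BMR = 1444 ÷ 1038.75 = 1.39.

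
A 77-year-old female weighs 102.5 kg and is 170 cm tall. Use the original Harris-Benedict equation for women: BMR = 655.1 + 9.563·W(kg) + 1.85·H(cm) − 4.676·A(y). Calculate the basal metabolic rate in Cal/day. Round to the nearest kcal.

1590 Cal/day

Harris-Benedict: BMR = 655.1 + 9.563(102.5) + 1.85(170) − 4.676(77) = 1589.7555 kcal/day.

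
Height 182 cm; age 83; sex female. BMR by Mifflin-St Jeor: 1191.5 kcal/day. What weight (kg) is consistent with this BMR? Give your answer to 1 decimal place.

1191.5 = 10·W + 6.25(182) − 5(83) − 161
10·W = 1191.5 − 561.5 = 630, so W = 63 kg.

63.0 kg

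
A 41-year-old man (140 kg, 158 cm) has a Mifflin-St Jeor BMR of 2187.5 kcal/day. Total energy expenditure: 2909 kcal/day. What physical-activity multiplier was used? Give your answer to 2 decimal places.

Activity factor = TEE ÷ BMR = 2909 ÷ 2187.5 = 1.33.

1.33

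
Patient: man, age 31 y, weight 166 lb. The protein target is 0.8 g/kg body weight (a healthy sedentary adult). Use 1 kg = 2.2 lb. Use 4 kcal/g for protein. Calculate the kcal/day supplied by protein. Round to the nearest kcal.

Weight in kg = 166 ÷ 2.2 = 75.4545 kg.
Protein = 0.8 g/kg × 75.4545 kg = 60.3636 g/day.
Protein energy = 60.3636 g × 4 kcal/g = 241.4545 kcal/day.

241 kcal/day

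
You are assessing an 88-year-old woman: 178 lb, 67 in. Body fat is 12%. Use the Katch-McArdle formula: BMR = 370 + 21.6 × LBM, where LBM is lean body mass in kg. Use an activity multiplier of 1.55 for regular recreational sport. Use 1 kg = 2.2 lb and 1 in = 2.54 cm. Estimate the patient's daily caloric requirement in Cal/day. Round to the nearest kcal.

2957 Cal/day

Convert to metric: weight = 178 ÷ 2.2 = 80.9091 kg; height = 67 × 2.54 = 170.18 cm.
LBM = 80.9091 × (1 − 0.12) = 71.2 kg. Katch-McArdle: BMR = 370 + 21.6 × 71.2 = 1907.92 kcal/day.
TEE = BMR × activity factor = 1907.92 × 1.55 = 2957.276 kcal/day.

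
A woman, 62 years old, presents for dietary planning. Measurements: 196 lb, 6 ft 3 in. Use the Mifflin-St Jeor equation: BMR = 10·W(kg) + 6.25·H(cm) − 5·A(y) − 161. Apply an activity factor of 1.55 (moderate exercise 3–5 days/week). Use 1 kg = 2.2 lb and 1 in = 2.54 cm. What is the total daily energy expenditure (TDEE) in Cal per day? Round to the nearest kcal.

2496 Cal per day

Convert to metric: weight = 196 ÷ 2.2 = 89.0909 kg; height = (6×12 + 3) × 2.54 = 75 × 2.54 = 190.5 cm.
Mifflin-St Jeor (female): BMR = 10(89.0909) + 6.25(190.5) − 5(62) − 161 = 890.9091 + 1190.625 − 310 − 161 = 1610.5341 kcal/day.
TEE = BMR × activity factor = 1610.5341 × 1.55 = 2496.3278 kcal/day.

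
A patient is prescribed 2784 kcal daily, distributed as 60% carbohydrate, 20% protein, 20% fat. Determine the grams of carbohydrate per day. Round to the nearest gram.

Carbohydrate energy = 60% × 2784 = 1670.4 kcal.
At 4 kcal/g: 1670.4 ÷ 4 = 417.6 g.

418 g/day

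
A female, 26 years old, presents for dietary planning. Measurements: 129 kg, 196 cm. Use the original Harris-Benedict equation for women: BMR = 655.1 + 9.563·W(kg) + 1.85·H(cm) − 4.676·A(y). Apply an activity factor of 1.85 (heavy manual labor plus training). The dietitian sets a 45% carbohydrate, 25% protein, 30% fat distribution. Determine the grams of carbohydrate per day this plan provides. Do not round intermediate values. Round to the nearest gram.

443 g/day

Harris-Benedict: BMR = 655.1 + 9.563(129) + 1.85(196) − 4.676(26) = 2129.751 kcal/day.
TEE = 2129.751 × 1.85 = 3940.0394 kcal/day.
Carbohydrate energy = 45% × 3940.0394 = 1773.0177 kcal.
Carbohydrate = 1773.0177 ÷ 4 kcal/g = 443.2544 g.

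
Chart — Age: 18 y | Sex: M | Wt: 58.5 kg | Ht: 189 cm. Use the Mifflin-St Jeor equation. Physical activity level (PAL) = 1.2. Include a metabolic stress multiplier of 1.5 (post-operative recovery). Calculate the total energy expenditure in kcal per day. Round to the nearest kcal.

Mifflin-St Jeor (male): BMR = 10(58.5) + 6.25(189) − 5(18) + 5 = 585 + 1181.25 − 90 + 5 = 1681.25 kcal/day.
TEE = BMR × activity factor = 1681.25 × 1.2 = 2017.5 kcal/day.
Apply stress factor: 2017.5 × 1.5 = 3026.25 kcal/day.

3026 kcal per day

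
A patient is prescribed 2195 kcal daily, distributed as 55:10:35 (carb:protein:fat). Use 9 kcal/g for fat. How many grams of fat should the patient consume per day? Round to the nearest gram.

Fat energy = 35% × 2195 = 768.25 kcal.
At 9 kcal/g: 768.25 ÷ 9 = 85.3611 g.

85 g/day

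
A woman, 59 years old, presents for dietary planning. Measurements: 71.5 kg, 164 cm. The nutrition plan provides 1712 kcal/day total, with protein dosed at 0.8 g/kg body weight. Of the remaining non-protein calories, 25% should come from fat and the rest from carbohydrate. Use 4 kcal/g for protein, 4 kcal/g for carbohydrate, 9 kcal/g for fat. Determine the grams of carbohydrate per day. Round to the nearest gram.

278 g/day

Protein = 0.8 × 71.5 = 57.2 g → 57.2 × 4 = 228.8 kcal.
Non-protein calories = 1712 − 228.8 = 1483.2 kcal.
Fat: 25% × 1483.2 = 370.8 kcal; carbohydrate: 1112.4 kcal.
Carbohydrate: 1112.4 kcal ÷ 4 kcal/g = 278.1 g.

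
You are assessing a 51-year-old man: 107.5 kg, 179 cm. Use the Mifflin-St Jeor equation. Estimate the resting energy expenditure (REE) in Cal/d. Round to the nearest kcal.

1944 Cal/d

Mifflin-St Jeor (male): BMR = 10(107.5) + 6.25(179) − 5(51) + 5 = 1075 + 1118.75 − 255 + 5 = 1943.75 kcal/day.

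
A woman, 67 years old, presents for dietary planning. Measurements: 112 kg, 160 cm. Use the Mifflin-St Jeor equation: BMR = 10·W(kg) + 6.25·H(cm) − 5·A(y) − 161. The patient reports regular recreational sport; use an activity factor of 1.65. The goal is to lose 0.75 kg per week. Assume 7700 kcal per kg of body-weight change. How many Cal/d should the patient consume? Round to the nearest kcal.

1855 Cal/d

Mifflin-St Jeor (female): BMR = 10(112) + 6.25(160) − 5(67) − 161 = 1120 + 1000 − 335 − 161 = 1624 kcal/day.
TEE = 1624 × 1.65 = 2679.6 kcal/day.
Required daily deficit = 0.75 × 7700 ÷ 7 = 825 kcal/day.
Target intake = 2679.6 − 825 = 1854.6 kcal/day.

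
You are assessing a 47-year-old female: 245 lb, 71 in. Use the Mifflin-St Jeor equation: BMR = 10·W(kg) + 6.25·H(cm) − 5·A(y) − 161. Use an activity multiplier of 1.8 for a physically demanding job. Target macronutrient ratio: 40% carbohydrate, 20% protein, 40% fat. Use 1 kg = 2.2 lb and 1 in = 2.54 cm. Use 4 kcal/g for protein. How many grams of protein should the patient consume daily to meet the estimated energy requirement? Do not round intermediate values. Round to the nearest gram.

Convert to metric: weight = 245 ÷ 2.2 = 111.3636 kg; height = 71 × 2.54 = 180.34 cm.
Mifflin-St Jeor (female): BMR = 10(111.3636) + 6.25(180.34) − 5(47) − 161 = 1113.6364 + 1127.125 − 235 − 161 = 1844.7614 kcal/day.
TEE = 1844.7614 × 1.8 = 3320.5705 kcal/day.
Protein energy = 20% × 3320.5705 = 664.1141 kcal.
Protein = 664.1141 ÷ 4 kcal/g = 166.0285 g.

166 g/day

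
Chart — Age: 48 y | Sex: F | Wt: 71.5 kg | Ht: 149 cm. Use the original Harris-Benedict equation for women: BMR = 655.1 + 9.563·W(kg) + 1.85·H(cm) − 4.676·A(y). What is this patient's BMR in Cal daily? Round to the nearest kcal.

Harris-Benedict: BMR = 655.1 + 9.563(71.5) + 1.85(149) − 4.676(48) = 1390.0565 kcal/day.

1390 Cal daily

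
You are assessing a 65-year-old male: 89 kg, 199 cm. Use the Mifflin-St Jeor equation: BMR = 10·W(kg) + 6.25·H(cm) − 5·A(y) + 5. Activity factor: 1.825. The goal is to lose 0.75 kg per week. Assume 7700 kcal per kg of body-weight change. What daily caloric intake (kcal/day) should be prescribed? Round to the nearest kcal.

Mifflin-St Jeor (male): BMR = 10(89) + 6.25(199) − 5(65) + 5 = 890 + 1243.75 − 325 + 5 = 1813.75 kcal/day.
TEE = 1813.75 × 1.825 = 3310.0938 kcal/day.
Required daily deficit = 0.75 × 7700 ÷ 7 = 825 kcal/day.
Target intake = 3310.0938 − 825 = 2485.0938 kcal/day.

2485 kcal/day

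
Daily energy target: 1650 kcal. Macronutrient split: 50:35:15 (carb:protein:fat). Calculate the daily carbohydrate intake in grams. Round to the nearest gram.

206 g/day

Carbohydrate energy = 50% × 1650 = 825 kcal.
At 4 kcal/g: 825 ÷ 4 = 206.25 g.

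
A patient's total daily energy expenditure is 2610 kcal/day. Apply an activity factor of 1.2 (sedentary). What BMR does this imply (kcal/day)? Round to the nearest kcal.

2175 kcal/day

BMR = TEE ÷ activity factor = 2610 ÷ 1.2 = 2175 kcal/day.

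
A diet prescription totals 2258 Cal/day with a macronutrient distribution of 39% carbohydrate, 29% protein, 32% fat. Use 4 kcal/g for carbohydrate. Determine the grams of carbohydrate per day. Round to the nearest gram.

Carbohydrate energy = 39% × 2258 = 880.62 kcal.
At 4 kcal/g: 880.62 ÷ 4 = 220.155 g.

220 g/day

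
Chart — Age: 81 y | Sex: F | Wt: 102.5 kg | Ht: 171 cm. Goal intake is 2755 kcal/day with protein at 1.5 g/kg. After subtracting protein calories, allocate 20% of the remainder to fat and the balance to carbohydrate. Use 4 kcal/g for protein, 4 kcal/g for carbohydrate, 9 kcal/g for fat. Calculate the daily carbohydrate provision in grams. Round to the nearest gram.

428 g/day

Protein = 1.5 × 102.5 = 153.75 g → 153.75 × 4 = 615 kcal.
Non-protein calories = 2755 − 615 = 2140 kcal.
Fat: 20% × 2140 = 428 kcal; carbohydrate: 1712 kcal.
Carbohydrate: 1712 kcal ÷ 4 kcal/g = 428 g.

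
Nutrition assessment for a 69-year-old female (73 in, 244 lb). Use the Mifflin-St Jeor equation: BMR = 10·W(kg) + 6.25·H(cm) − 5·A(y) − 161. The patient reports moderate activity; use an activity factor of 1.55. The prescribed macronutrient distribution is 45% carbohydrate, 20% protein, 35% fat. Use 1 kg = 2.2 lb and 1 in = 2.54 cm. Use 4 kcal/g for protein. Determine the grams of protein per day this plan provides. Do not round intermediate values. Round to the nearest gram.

137 g/day

Convert to metric: weight = 244 ÷ 2.2 = 110.9091 kg; height = 73 × 2.54 = 185.42 cm.
Mifflin-St Jeor (female): BMR = 10(110.9091) + 6.25(185.42) − 5(69) − 161 = 1109.0909 + 1158.875 − 345 − 161 = 1761.9659 kcal/day.
TEE = 1761.9659 × 1.55 = 2731.0472 kcal/day.
Protein energy = 20% × 2731.0472 = 546.2094 kcal.
Protein = 546.2094 ÷ 4 kcal/g = 136.5524 g.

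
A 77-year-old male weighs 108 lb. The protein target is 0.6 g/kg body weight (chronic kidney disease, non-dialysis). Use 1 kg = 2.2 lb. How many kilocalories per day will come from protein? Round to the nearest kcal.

Weight in kg = 108 ÷ 2.2 = 49.0909 kg.
Protein = 0.6 g/kg × 49.0909 kg = 29.4545 g/day.
Protein energy = 29.4545 g × 4 kcal/g = 117.8182 kcal/day.

118 kcal/day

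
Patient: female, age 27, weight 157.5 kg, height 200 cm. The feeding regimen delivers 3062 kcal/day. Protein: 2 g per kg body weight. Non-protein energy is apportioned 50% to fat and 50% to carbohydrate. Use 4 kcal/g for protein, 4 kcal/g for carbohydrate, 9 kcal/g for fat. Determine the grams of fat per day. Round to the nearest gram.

Protein = 2 × 157.5 = 315 g → 315 × 4 = 1260 kcal.
Non-protein calories = 3062 − 1260 = 1802 kcal.
Fat: 50% × 1802 = 901 kcal; carbohydrate: 901 kcal.
Fat: 901 kcal ÷ 9 kcal/g = 100.1111 g.

100 g/day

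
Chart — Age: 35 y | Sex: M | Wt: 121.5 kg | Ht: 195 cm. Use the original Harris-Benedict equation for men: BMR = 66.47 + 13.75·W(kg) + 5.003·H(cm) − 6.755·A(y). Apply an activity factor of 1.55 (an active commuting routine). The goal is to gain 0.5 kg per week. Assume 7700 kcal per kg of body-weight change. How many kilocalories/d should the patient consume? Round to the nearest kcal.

4388 kilocalories/d

Harris-Benedict: BMR = 66.47 + 13.75(121.5) + 5.003(195) − 6.755(35) = 2476.255 kcal/day.
TEE = 2476.255 × 1.55 = 3838.1953 kcal/day.
Required daily surplus = 0.5 × 7700 ÷ 7 = 550 kcal/day.
Target intake = 3838.1953 + 550 = 4388.1953 kcal/day.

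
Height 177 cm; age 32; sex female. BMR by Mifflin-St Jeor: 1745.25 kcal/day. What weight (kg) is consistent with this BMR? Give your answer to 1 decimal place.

96.0 kg

1745.25 = 10·W + 6.25(177) − 5(32) − 161
10·W = 1745.25 − 785.25 = 960, so W = 96 kg.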